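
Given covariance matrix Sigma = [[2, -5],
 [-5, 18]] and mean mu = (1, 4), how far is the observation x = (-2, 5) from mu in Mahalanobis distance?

Step 1 — centre the observation: (x - mu) = (-3, 1).

Step 2 — invert Sigma. det(Sigma) = 2·18 - (-5)² = 11.
  Sigma^{-1} = (1/det) · [[d, -b], [-b, a]] = [[1.6364, 0.4545],
 [0.4545, 0.1818]].

Step 3 — form the quadratic (x - mu)^T · Sigma^{-1} · (x - mu):
  Sigma^{-1} · (x - mu) = (-4.4545, -1.1818).
  (x - mu)^T · [Sigma^{-1} · (x - mu)] = (-3)·(-4.4545) + (1)·(-1.1818) = 12.1818.

Step 4 — take square root: d = √(12.1818) ≈ 3.4902.

d(x, mu) = √(12.1818) ≈ 3.4902


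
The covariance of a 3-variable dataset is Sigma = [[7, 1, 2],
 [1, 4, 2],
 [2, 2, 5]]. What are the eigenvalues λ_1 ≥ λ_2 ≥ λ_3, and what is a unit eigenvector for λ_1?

Step 1 — characteristic polynomial p(λ) = det(λI - Sigma) = λ³ - tr·λ² + c_1·λ - det, where tr = trace, c_1 = sum of the principal 2×2 minors, det = det(Sigma):
  tr = 7 + 4 + 5 = 16,
  c_1 = (7·4 - (1)²) + (7·5 - (2)²) + (4·5 - (2)²) = 27 + 31 + 16 = 74,
  det = 7·(4·5 - (2)²) - (1)·((1)·5 - (2)·(2)) + (2)·((1)·(2) - 4·(2)) = 7·(16) - (1)·(1) + (2)·(-6) = 99.
  So p(λ) = λ³ - 16λ² + 74λ - 99.
Step 2 — look for an integer root (rational root theorem: any rational root is an integer divisor of 99). Testing λ = 9:
  p(9) = 729 - 1296 + 666 - 99 = 0  ✓
  Dividing out (λ - 9): p(λ) = (λ - 9)(λ² - 7λ + 11).
Step 3 — remaining eigenvalues from the quadratic λ² - 7λ + 11 = 0:
  Δ = 7² - 4·11 = 49 - 44 = 5,  λ = (7 ± √5)/2 = (7 ± 2.2361)/2 ≈ 4.618 or 2.382.
  Sorted: λ_1 = 9,  λ_2 = 4.618,  λ_3 = 2.382  (check: sum = 16 = tr ✓).

Step 4 — unit eigenvector for λ_1 = 9: v spans the null space of (Sigma - λ_1 I), whose rows are
  r_1 = (-2, 1, 2),  r_2 = (1, -5, 2),  r_3 = (2, 2, -4).
  v is orthogonal to every row, so take v ∝ r_1 × r_2 = ((1)·(2) - (2)·(-5), (2)·(1) - (-2)·(2), (-2)·(-5) - (1)·(1)) = (12, 6, 9).
  Rescale (divide by 3): u = (4, 2, 3).
  ||u|| = √((4)² + (2)² + (3)²) = √(29) ≈ 5.3852,  v_1 = u/||u|| ≈ (0.7428, 0.3714, 0.5571) (||v_1|| = 1).

λ_1 = 9,  λ_2 = 4.618,  λ_3 = 2.382;  v_1 ≈ (0.7428, 0.3714, 0.5571)


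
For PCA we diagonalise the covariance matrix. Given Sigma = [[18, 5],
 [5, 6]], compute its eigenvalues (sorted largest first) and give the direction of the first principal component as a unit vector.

Step 1 — characteristic polynomial of 2×2 Sigma:
  det(Sigma - λI) = λ² - trace · λ + det = 0.
  trace = 18 + 6 = 24, det = 18·6 - (5)² = 83.
Step 2 — discriminant:
  Δ = trace² - 4·det = 576 - 332 = 244.
Step 3 — eigenvalues:
  λ = (trace ± √Δ)/2 = (24 ± 15.6205)/2,
  λ_1 = 19.8102,  λ_2 = 4.1898.

Step 4 — unit eigenvector for λ_1: solve (Sigma - λ_1 I)v = 0. First row:
  (18 - 19.8102)·v_x + (5)·v_y = 0, i.e. (-1.8102)·v_x + (5)·v_y = 0,
  so v ∝ (b, λ_1 - a) = (5, 1.8102) = u.
  ||u|| = √((5)² + (1.8102)²) = √(28.277) ≈ 5.3176,
  v_1 = u/||u|| ≈ (0.9403, 0.3404) (||v_1|| = 1).

λ_1 = 19.8102,  λ_2 = 4.1898;  v_1 ≈ (0.9403, 0.3404)


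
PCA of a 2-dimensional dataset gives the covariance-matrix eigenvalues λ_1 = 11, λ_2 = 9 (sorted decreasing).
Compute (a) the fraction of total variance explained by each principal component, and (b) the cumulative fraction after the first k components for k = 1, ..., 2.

Step 1 — total variance = trace(Sigma) = Σ λ_i = 11 + 9 = 20.

Step 2 — fraction explained by component i = λ_i / Σ λ:
  PC1: 11/20 = 0.55
  PC2: 9/20 = 0.45

Step 3 — cumulative fraction after k components = (λ_1 + ... + λ_k) / Σ λ:
  k = 1: 11/20 = 0.55
  k = 2: (11 + 9)/20 = 20/20 = 1

Summary (fraction, with percent):

explained: PC1 0.55 (55%), PC2 0.45 (45%);  cumulative: 0.55, 1


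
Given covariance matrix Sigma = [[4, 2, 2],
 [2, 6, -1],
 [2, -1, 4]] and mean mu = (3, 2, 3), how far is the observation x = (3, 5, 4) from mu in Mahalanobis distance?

Step 1 — centre the observation: (x - mu) = (0, 3, 1).

Step 2 — invert Sigma (cofactor / det for 3×3, or solve directly):
  Sigma^{-1} = [[0.5227, -0.2273, -0.3182],
 [-0.2273, 0.2727, 0.1818],
 [-0.3182, 0.1818, 0.4545]].

Step 3 — form the quadratic (x - mu)^T · Sigma^{-1} · (x - mu):
  Sigma^{-1} · (x - mu) = (-1, 1, 1).
  (x - mu)^T · [Sigma^{-1} · (x - mu)] = (0)·(-1) + (3)·(1) + (1)·(1) = 4.

Step 4 — take square root: d = √(4) ≈ 2.

d(x, mu) = √(4) ≈ 2


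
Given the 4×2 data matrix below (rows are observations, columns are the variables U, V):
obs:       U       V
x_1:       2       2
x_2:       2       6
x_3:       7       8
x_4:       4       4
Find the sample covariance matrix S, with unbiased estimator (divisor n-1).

Step 1 — column means:
  mean(U) = (2 + 2 + 7 + 4) / 4 = 15/4 = 3.75
  mean(V) = (2 + 6 + 8 + 4) / 4 = 20/4 = 5

Step 2 — sample covariance S[i,j] = (1/(n-1)) · Σ_k (x_{k,i} - mean_i) · (x_{k,j} - mean_j), with n-1 = 3.
  S[U,U] = ((-1.75)·(-1.75) + (-1.75)·(-1.75) + (3.25)·(3.25) + (0.25)·(0.25)) / 3 = 16.75/3 = 5.5833
  S[U,V] = ((-1.75)·(-3) + (-1.75)·(1) + (3.25)·(3) + (0.25)·(-1)) / 3 = 13/3 = 4.3333
  S[V,V] = ((-3)·(-3) + (1)·(1) + (3)·(3) + (-1)·(-1)) / 3 = 20/3 = 6.6667

S is symmetric (S[j,i] = S[i,j]). Assembling:

S = [[5.5833, 4.3333],
 [4.3333, 6.6667]]


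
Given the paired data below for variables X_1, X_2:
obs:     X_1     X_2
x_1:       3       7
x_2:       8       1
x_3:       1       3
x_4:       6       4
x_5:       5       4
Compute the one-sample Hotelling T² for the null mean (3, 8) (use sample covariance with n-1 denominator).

Step 1 — sample mean vector:
  mean(X_1) = (3 + 8 + 1 + 6 + 5) / 5 = 23/5 = 4.6
  mean(X_2) = (7 + 1 + 3 + 4 + 4) / 5 = 19/5 = 3.8
  x̄ = (4.6, 3.8),  deviation x̄ - mu_0 = (4.6, 3.8) - (3, 8) = (1.6, -4.2).

Step 2 — sample covariance matrix, S[i,j] = (1/(n-1)) · Σ_k (x_{k,i} - mean_i) · (x_{k,j} - mean_j), divisor n-1 = 4:
  S[X_1,X_1] = ((-1.6)·(-1.6) + (3.4)·(3.4) + (-3.6)·(-3.6) + (1.4)·(1.4) + (0.4)·(0.4)) / 4 = 29.2/4 = 7.3
  S[X_1,X_2] = ((-1.6)·(3.2) + (3.4)·(-2.8) + (-3.6)·(-0.8) + (1.4)·(0.2) + (0.4)·(0.2)) / 4 = -11.4/4 = -2.85
  S[X_2,X_2] = ((3.2)·(3.2) + (-2.8)·(-2.8) + (-0.8)·(-0.8) + (0.2)·(0.2) + (0.2)·(0.2)) / 4 = 18.8/4 = 4.7
  S = [[7.3, -2.85],
 [-2.85, 4.7]].

Step 3 — invert S. det(S) = 7.3·4.7 - (-2.85)² = 26.1875.
  S^{-1} = (1/det) · [[d, -b], [-b, a]] = [[0.1795, 0.1088],
 [0.1088, 0.2788]].

Step 4 — quadratic form (x̄ - mu_0)^T · S^{-1} · (x̄ - mu_0):
  S^{-1} · (x̄ - mu_0) = (-0.1699, -0.9967),
  (x̄ - mu_0)^T · [...] = (1.6)·(-0.1699) + (-4.2)·(-0.9967) = 3.9141.

Step 5 — scale by n: T² = 5 · 3.9141 = 19.5704.

T² ≈ 19.5704


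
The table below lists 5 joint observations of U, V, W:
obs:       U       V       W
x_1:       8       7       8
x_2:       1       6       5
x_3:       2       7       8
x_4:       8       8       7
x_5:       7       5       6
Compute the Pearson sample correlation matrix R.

Step 1 — column means:
  mean(U) = (8 + 1 + 2 + 8 + 7) / 5 = 26/5 = 5.2
  mean(V) = (7 + 6 + 7 + 8 + 5) / 5 = 33/5 = 6.6
  mean(W) = (8 + 5 + 8 + 7 + 6) / 5 = 34/5 = 6.8

Step 2 — sample variances and covariances s[i,j] = (1/(n-1)) · Σ_k (x_{k,i} - mean_i) · (x_{k,j} - mean_j), with n-1 = 4:
  s[U,U] = ((2.8)·(2.8) + (-4.2)·(-4.2) + (-3.2)·(-3.2) + (2.8)·(2.8) + (1.8)·(1.8)) / 4 = 46.8/4 = 11.7
  s[U,V] = ((2.8)·(0.4) + (-4.2)·(-0.6) + (-3.2)·(0.4) + (2.8)·(1.4) + (1.8)·(-1.6)) / 4 = 3.4/4 = 0.85
  s[U,W] = ((2.8)·(1.2) + (-4.2)·(-1.8) + (-3.2)·(1.2) + (2.8)·(0.2) + (1.8)·(-0.8)) / 4 = 6.2/4 = 1.55
  s[V,V] = ((0.4)·(0.4) + (-0.6)·(-0.6) + (0.4)·(0.4) + (1.4)·(1.4) + (-1.6)·(-1.6)) / 4 = 5.2/4 = 1.3
  s[V,W] = ((0.4)·(1.2) + (-0.6)·(-1.8) + (0.4)·(1.2) + (1.4)·(0.2) + (-1.6)·(-0.8)) / 4 = 3.6/4 = 0.9
  s[W,W] = ((1.2)·(1.2) + (-1.8)·(-1.8) + (1.2)·(1.2) + (0.2)·(0.2) + (-0.8)·(-0.8)) / 4 = 6.8/4 = 1.7
  Sample standard deviations s_i = √(s[i,i]):
  s(U) = √(11.7) = 3.4205
  s(V) = √(1.3) = 1.1402
  s(W) = √(1.7) = 1.3038

Step 3 — r_{ij} = s_{ij} / (s_i · s_j):
  r[U,U] = 1 (diagonal).
  r[U,V] = 0.85 / (3.4205 · 1.1402) = 0.85 / 3.9 = 0.2179
  r[U,W] = 1.55 / (3.4205 · 1.3038) = 1.55 / 4.4598 = 0.3475
  r[V,V] = 1 (diagonal).
  r[V,W] = 0.9 / (1.1402 · 1.3038) = 0.9 / 1.4866 = 0.6054
  r[W,W] = 1 (diagonal).

R is symmetric with unit diagonal. Assembling:

R = [[1, 0.2179, 0.3475],
 [0.2179, 1, 0.6054],
 [0.3475, 0.6054, 1]]


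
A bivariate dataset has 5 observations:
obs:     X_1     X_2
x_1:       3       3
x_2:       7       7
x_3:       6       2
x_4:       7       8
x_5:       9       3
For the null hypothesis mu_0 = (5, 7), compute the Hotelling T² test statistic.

Step 1 — sample mean vector:
  mean(X_1) = (3 + 7 + 6 + 7 + 9) / 5 = 32/5 = 6.4
  mean(X_2) = (3 + 7 + 2 + 8 + 3) / 5 = 23/5 = 4.6
  x̄ = (6.4, 4.6),  deviation x̄ - mu_0 = (6.4, 4.6) - (5, 7) = (1.4, -2.4).

Step 2 — sample covariance matrix, S[i,j] = (1/(n-1)) · Σ_k (x_{k,i} - mean_i) · (x_{k,j} - mean_j), divisor n-1 = 4:
  S[X_1,X_1] = ((-3.4)·(-3.4) + (0.6)·(0.6) + (-0.4)·(-0.4) + (0.6)·(0.6) + (2.6)·(2.6)) / 4 = 19.2/4 = 4.8
  S[X_1,X_2] = ((-3.4)·(-1.6) + (0.6)·(2.4) + (-0.4)·(-2.6) + (0.6)·(3.4) + (2.6)·(-1.6)) / 4 = 5.8/4 = 1.45
  S[X_2,X_2] = ((-1.6)·(-1.6) + (2.4)·(2.4) + (-2.6)·(-2.6) + (3.4)·(3.4) + (-1.6)·(-1.6)) / 4 = 29.2/4 = 7.3
  S = [[4.8, 1.45],
 [1.45, 7.3]].

Step 3 — invert S. det(S) = 4.8·7.3 - (1.45)² = 32.9375.
  S^{-1} = (1/det) · [[d, -b], [-b, a]] = [[0.2216, -0.044],
 [-0.044, 0.1457]].

Step 4 — quadratic form (x̄ - mu_0)^T · S^{-1} · (x̄ - mu_0):
  S^{-1} · (x̄ - mu_0) = (0.4159, -0.4114),
  (x̄ - mu_0)^T · [...] = (1.4)·(0.4159) + (-2.4)·(-0.4114) = 1.5696.

Step 5 — scale by n: T² = 5 · 1.5696 = 7.8482.

T² ≈ 7.8482


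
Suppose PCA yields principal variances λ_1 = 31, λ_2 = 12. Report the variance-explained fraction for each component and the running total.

Step 1 — total variance = trace(Sigma) = Σ λ_i = 31 + 12 = 43.

Step 2 — fraction explained by component i = λ_i / Σ λ:
  PC1: 31/43 = 0.7209
  PC2: 12/43 = 0.2791

Step 3 — cumulative fraction after k components = (λ_1 + ... + λ_k) / Σ λ:
  k = 1: 31/43 = 0.7209
  k = 2: (31 + 12)/43 = 43/43 = 1

Summary (fraction, with percent):

explained: PC1 0.7209 (72.09%), PC2 0.2791 (27.91%);  cumulative: 0.7209, 1


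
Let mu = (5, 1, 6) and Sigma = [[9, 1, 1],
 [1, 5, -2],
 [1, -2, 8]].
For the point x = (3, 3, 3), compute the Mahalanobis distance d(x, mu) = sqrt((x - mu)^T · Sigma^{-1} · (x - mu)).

Step 1 — centre the observation: (x - mu) = (-2, 2, -3).

Step 2 — invert Sigma (cofactor / det for 3×3, or solve directly):
  Sigma^{-1} = [[0.1173, -0.0326, -0.0228],
 [-0.0326, 0.2313, 0.0619],
 [-0.0228, 0.0619, 0.1433]].

Step 3 — form the quadratic (x - mu)^T · Sigma^{-1} · (x - mu):
  Sigma^{-1} · (x - mu) = (-0.2313, 0.342, -0.2606).
  (x - mu)^T · [Sigma^{-1} · (x - mu)] = (-2)·(-0.2313) + (2)·(0.342) + (-3)·(-0.2606) = 1.9283.

Step 4 — take square root: d = √(1.9283) ≈ 1.3886.

d(x, mu) = √(1.9283) ≈ 1.3886


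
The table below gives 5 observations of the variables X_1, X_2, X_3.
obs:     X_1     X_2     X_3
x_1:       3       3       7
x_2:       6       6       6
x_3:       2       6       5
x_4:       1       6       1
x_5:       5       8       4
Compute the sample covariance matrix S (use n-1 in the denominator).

Step 1 — column means:
  mean(X_1) = (3 + 6 + 2 + 1 + 5) / 5 = 17/5 = 3.4
  mean(X_2) = (3 + 6 + 6 + 6 + 8) / 5 = 29/5 = 5.8
  mean(X_3) = (7 + 6 + 5 + 1 + 4) / 5 = 23/5 = 4.6

Step 2 — sample covariance S[i,j] = (1/(n-1)) · Σ_k (x_{k,i} - mean_i) · (x_{k,j} - mean_j), with n-1 = 4.
  S[X_1,X_1] = ((-0.4)·(-0.4) + (2.6)·(2.6) + (-1.4)·(-1.4) + (-2.4)·(-2.4) + (1.6)·(1.6)) / 4 = 17.2/4 = 4.3
  S[X_1,X_2] = ((-0.4)·(-2.8) + (2.6)·(0.2) + (-1.4)·(0.2) + (-2.4)·(0.2) + (1.6)·(2.2)) / 4 = 4.4/4 = 1.1
  S[X_1,X_3] = ((-0.4)·(2.4) + (2.6)·(1.4) + (-1.4)·(0.4) + (-2.4)·(-3.6) + (1.6)·(-0.6)) / 4 = 9.8/4 = 2.45
  S[X_2,X_2] = ((-2.8)·(-2.8) + (0.2)·(0.2) + (0.2)·(0.2) + (0.2)·(0.2) + (2.2)·(2.2)) / 4 = 12.8/4 = 3.2
  S[X_2,X_3] = ((-2.8)·(2.4) + (0.2)·(1.4) + (0.2)·(0.4) + (0.2)·(-3.6) + (2.2)·(-0.6)) / 4 = -8.4/4 = -2.1
  S[X_3,X_3] = ((2.4)·(2.4) + (1.4)·(1.4) + (0.4)·(0.4) + (-3.6)·(-3.6) + (-0.6)·(-0.6)) / 4 = 21.2/4 = 5.3

S is symmetric (S[j,i] = S[i,j]). Assembling:

S = [[4.3, 1.1, 2.45],
 [1.1, 3.2, -2.1],
 [2.45, -2.1, 5.3]]


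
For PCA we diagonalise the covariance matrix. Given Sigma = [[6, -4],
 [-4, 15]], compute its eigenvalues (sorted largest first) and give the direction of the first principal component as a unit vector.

Step 1 — characteristic polynomial of 2×2 Sigma:
  det(Sigma - λI) = λ² - trace · λ + det = 0.
  trace = 6 + 15 = 21, det = 6·15 - (-4)² = 74.
Step 2 — discriminant:
  Δ = trace² - 4·det = 441 - 296 = 145.
Step 3 — eigenvalues:
  λ = (trace ± √Δ)/2 = (21 ± 12.0416)/2,
  λ_1 = 16.5208,  λ_2 = 4.4792.

Step 4 — unit eigenvector for λ_1: solve (Sigma - λ_1 I)v = 0. First row:
  (6 - 16.5208)·v_x + (-4)·v_y = 0, i.e. (-10.5208)·v_x + (-4)·v_y = 0,
  so v ∝ (b, λ_1 - a) = (-4, 10.5208); multiply by -1 so the first entry is positive: u = (4, -10.5208).
  ||u|| = √((4)² + (-10.5208)²) = √(126.6872) ≈ 11.2555,
  v_1 = u/||u|| ≈ (0.3554, -0.9347) (||v_1|| = 1).

λ_1 = 16.5208,  λ_2 = 4.4792;  v_1 ≈ (0.3554, -0.9347)


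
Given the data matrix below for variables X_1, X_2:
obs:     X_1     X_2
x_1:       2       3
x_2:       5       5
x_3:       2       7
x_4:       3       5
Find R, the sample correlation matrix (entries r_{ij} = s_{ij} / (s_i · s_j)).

Step 1 — column means:
  mean(X_1) = (2 + 5 + 2 + 3) / 4 = 12/4 = 3
  mean(X_2) = (3 + 5 + 7 + 5) / 4 = 20/4 = 5

Step 2 — sample variances and covariances s[i,j] = (1/(n-1)) · Σ_k (x_{k,i} - mean_i) · (x_{k,j} - mean_j), with n-1 = 3:
  s[X_1,X_1] = ((-1)·(-1) + (2)·(2) + (-1)·(-1) + (0)·(0)) / 3 = 6/3 = 2
  s[X_1,X_2] = ((-1)·(-2) + (2)·(0) + (-1)·(2) + (0)·(0)) / 3 = 0/3 = 0
  s[X_2,X_2] = ((-2)·(-2) + (0)·(0) + (2)·(2) + (0)·(0)) / 3 = 8/3 = 2.6667
  Sample standard deviations s_i = √(s[i,i]):
  s(X_1) = √(2) = 1.4142
  s(X_2) = √(2.6667) = 1.633

Step 3 — r_{ij} = s_{ij} / (s_i · s_j):
  r[X_1,X_1] = 1 (diagonal).
  r[X_1,X_2] = 0 / (1.4142 · 1.633) = 0 / 2.3094 = 0
  r[X_2,X_2] = 1 (diagonal).

R is symmetric with unit diagonal. Assembling:

R = [[1, 0],
 [0, 1]]


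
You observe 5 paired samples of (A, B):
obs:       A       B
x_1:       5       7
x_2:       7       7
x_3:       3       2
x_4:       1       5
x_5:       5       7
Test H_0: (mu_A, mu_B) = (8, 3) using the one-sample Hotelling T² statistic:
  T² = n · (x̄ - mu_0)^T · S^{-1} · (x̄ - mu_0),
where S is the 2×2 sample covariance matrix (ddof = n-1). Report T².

Step 1 — sample mean vector:
  mean(A) = (5 + 7 + 3 + 1 + 5) / 5 = 21/5 = 4.2
  mean(B) = (7 + 7 + 2 + 5 + 7) / 5 = 28/5 = 5.6
  x̄ = (4.2, 5.6),  deviation x̄ - mu_0 = (4.2, 5.6) - (8, 3) = (-3.8, 2.6).

Step 2 — sample covariance matrix, S[i,j] = (1/(n-1)) · Σ_k (x_{k,i} - mean_i) · (x_{k,j} - mean_j), divisor n-1 = 4:
  S[A,A] = ((0.8)·(0.8) + (2.8)·(2.8) + (-1.2)·(-1.2) + (-3.2)·(-3.2) + (0.8)·(0.8)) / 4 = 20.8/4 = 5.2
  S[A,B] = ((0.8)·(1.4) + (2.8)·(1.4) + (-1.2)·(-3.6) + (-3.2)·(-0.6) + (0.8)·(1.4)) / 4 = 12.4/4 = 3.1
  S[B,B] = ((1.4)·(1.4) + (1.4)·(1.4) + (-3.6)·(-3.6) + (-0.6)·(-0.6) + (1.4)·(1.4)) / 4 = 19.2/4 = 4.8
  S = [[5.2, 3.1],
 [3.1, 4.8]].

Step 3 — invert S. det(S) = 5.2·4.8 - (3.1)² = 15.35.
  S^{-1} = (1/det) · [[d, -b], [-b, a]] = [[0.3127, -0.202],
 [-0.202, 0.3388]].

Step 4 — quadratic form (x̄ - mu_0)^T · S^{-1} · (x̄ - mu_0):
  S^{-1} · (x̄ - mu_0) = (-1.7134, 1.6482),
  (x̄ - mu_0)^T · [...] = (-3.8)·(-1.7134) + (2.6)·(1.6482) = 10.7961.

Step 5 — scale by n: T² = 5 · 10.7961 = 53.9805.

T² ≈ 53.9805


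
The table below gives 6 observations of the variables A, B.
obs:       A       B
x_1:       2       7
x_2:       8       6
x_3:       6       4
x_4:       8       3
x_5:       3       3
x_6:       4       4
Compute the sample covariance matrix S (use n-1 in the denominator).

Step 1 — column means:
  mean(A) = (2 + 8 + 6 + 8 + 3 + 4) / 6 = 31/6 = 5.1667
  mean(B) = (7 + 6 + 4 + 3 + 3 + 4) / 6 = 27/6 = 4.5

Step 2 — sample covariance S[i,j] = (1/(n-1)) · Σ_k (x_{k,i} - mean_i) · (x_{k,j} - mean_j), with n-1 = 5.
  S[A,A] = ((-3.1667)·(-3.1667) + (2.8333)·(2.8333) + (0.8333)·(0.8333) + (2.8333)·(2.8333) + (-2.1667)·(-2.1667) + (-1.1667)·(-1.1667)) / 5 = 32.8333/5 = 6.5667
  S[A,B] = ((-3.1667)·(2.5) + (2.8333)·(1.5) + (0.8333)·(-0.5) + (2.8333)·(-1.5) + (-2.1667)·(-1.5) + (-1.1667)·(-0.5)) / 5 = -4.5/5 = -0.9
  S[B,B] = ((2.5)·(2.5) + (1.5)·(1.5) + (-0.5)·(-0.5) + (-1.5)·(-1.5) + (-1.5)·(-1.5) + (-0.5)·(-0.5)) / 5 = 13.5/5 = 2.7

S is symmetric (S[j,i] = S[i,j]). Assembling:

S = [[6.5667, -0.9],
 [-0.9, 2.7]]


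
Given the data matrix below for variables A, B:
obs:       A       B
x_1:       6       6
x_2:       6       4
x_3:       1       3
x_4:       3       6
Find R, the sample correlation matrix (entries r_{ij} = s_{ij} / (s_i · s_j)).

Step 1 — column means:
  mean(A) = (6 + 6 + 1 + 3) / 4 = 16/4 = 4
  mean(B) = (6 + 4 + 3 + 6) / 4 = 19/4 = 4.75

Step 2 — sample variances and covariances s[i,j] = (1/(n-1)) · Σ_k (x_{k,i} - mean_i) · (x_{k,j} - mean_j), with n-1 = 3:
  s[A,A] = ((2)·(2) + (2)·(2) + (-3)·(-3) + (-1)·(-1)) / 3 = 18/3 = 6
  s[A,B] = ((2)·(1.25) + (2)·(-0.75) + (-3)·(-1.75) + (-1)·(1.25)) / 3 = 5/3 = 1.6667
  s[B,B] = ((1.25)·(1.25) + (-0.75)·(-0.75) + (-1.75)·(-1.75) + (1.25)·(1.25)) / 3 = 6.75/3 = 2.25
  Sample standard deviations s_i = √(s[i,i]):
  s(A) = √(6) = 2.4495
  s(B) = √(2.25) = 1.5

Step 3 — r_{ij} = s_{ij} / (s_i · s_j):
  r[A,A] = 1 (diagonal).
  r[A,B] = 1.6667 / (2.4495 · 1.5) = 1.6667 / 3.6742 = 0.4536
  r[B,B] = 1 (diagonal).

R is symmetric with unit diagonal. Assembling:

R = [[1, 0.4536],
 [0.4536, 1]]


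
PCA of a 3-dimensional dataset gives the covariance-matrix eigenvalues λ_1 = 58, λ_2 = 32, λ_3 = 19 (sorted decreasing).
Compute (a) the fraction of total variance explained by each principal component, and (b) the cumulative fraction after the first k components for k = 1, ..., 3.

Step 1 — total variance = trace(Sigma) = Σ λ_i = 58 + 32 + 19 = 109.

Step 2 — fraction explained by component i = λ_i / Σ λ:
  PC1: 58/109 = 0.5321
  PC2: 32/109 = 0.2936
  PC3: 19/109 = 0.1743

Step 3 — cumulative fraction after k components = (λ_1 + ... + λ_k) / Σ λ:
  k = 1: 58/109 = 0.5321
  k = 2: (58 + 32)/109 = 90/109 = 0.8257
  k = 3: (58 + 32 + 19)/109 = 109/109 = 1

Summary (fraction, with percent):

explained: PC1 0.5321 (53.21%), PC2 0.2936 (29.36%), PC3 0.1743 (17.43%);  cumulative: 0.5321, 0.8257, 1


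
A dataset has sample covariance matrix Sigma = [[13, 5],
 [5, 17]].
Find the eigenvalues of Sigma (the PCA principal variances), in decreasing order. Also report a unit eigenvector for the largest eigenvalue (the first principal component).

Step 1 — characteristic polynomial of 2×2 Sigma:
  det(Sigma - λI) = λ² - trace · λ + det = 0.
  trace = 13 + 17 = 30, det = 13·17 - (5)² = 196.
Step 2 — discriminant:
  Δ = trace² - 4·det = 900 - 784 = 116.
Step 3 — eigenvalues:
  λ = (trace ± √Δ)/2 = (30 ± 10.7703)/2,
  λ_1 = 20.3852,  λ_2 = 9.6148.

Step 4 — unit eigenvector for λ_1: solve (Sigma - λ_1 I)v = 0. First row:
  (13 - 20.3852)·v_x + (5)·v_y = 0, i.e. (-7.3852)·v_x + (5)·v_y = 0,
  so v ∝ (b, λ_1 - a) = (5, 7.3852) = u.
  ||u|| = √((5)² + (7.3852)²) = √(79.5407) ≈ 8.9186,
  v_1 = u/||u|| ≈ (0.5606, 0.8281) (||v_1|| = 1).

λ_1 = 20.3852,  λ_2 = 9.6148;  v_1 ≈ (0.5606, 0.8281)


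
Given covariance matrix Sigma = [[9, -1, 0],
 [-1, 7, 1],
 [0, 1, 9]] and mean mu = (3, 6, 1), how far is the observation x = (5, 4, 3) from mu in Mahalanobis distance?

Step 1 — centre the observation: (x - mu) = (2, -2, 2).

Step 2 — invert Sigma (cofactor / det for 3×3, or solve directly):
  Sigma^{-1} = [[0.1129, 0.0164, -0.0018],
 [0.0164, 0.1475, -0.0164],
 [-0.0018, -0.0164, 0.1129]].

Step 3 — form the quadratic (x - mu)^T · Sigma^{-1} · (x - mu):
  Sigma^{-1} · (x - mu) = (0.1894, -0.2951, 0.255).
  (x - mu)^T · [Sigma^{-1} · (x - mu)] = (2)·(0.1894) + (-2)·(-0.2951) + (2)·(0.255) = 1.4791.

Step 4 — take square root: d = √(1.4791) ≈ 1.2162.

d(x, mu) = √(1.4791) ≈ 1.2162


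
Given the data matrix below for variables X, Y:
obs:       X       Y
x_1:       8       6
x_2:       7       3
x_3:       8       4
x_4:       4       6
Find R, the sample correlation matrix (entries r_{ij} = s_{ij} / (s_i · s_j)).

Step 1 — column means:
  mean(X) = (8 + 7 + 8 + 4) / 4 = 27/4 = 6.75
  mean(Y) = (6 + 3 + 4 + 6) / 4 = 19/4 = 4.75

Step 2 — sample variances and covariances s[i,j] = (1/(n-1)) · Σ_k (x_{k,i} - mean_i) · (x_{k,j} - mean_j), with n-1 = 3:
  s[X,X] = ((1.25)·(1.25) + (0.25)·(0.25) + (1.25)·(1.25) + (-2.75)·(-2.75)) / 3 = 10.75/3 = 3.5833
  s[X,Y] = ((1.25)·(1.25) + (0.25)·(-1.75) + (1.25)·(-0.75) + (-2.75)·(1.25)) / 3 = -3.25/3 = -1.0833
  s[Y,Y] = ((1.25)·(1.25) + (-1.75)·(-1.75) + (-0.75)·(-0.75) + (1.25)·(1.25)) / 3 = 6.75/3 = 2.25
  Sample standard deviations s_i = √(s[i,i]):
  s(X) = √(3.5833) = 1.893
  s(Y) = √(2.25) = 1.5

Step 3 — r_{ij} = s_{ij} / (s_i · s_j):
  r[X,X] = 1 (diagonal).
  r[X,Y] = -1.0833 / (1.893 · 1.5) = -1.0833 / 2.8395 = -0.3815
  r[Y,Y] = 1 (diagonal).

R is symmetric with unit diagonal. Assembling:

R = [[1, -0.3815],
 [-0.3815, 1]]


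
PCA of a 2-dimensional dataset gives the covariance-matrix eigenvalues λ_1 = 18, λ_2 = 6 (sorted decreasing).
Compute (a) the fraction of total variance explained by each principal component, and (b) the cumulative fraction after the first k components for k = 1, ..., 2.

Step 1 — total variance = trace(Sigma) = Σ λ_i = 18 + 6 = 24.

Step 2 — fraction explained by component i = λ_i / Σ λ:
  PC1: 18/24 = 0.75
  PC2: 6/24 = 0.25

Step 3 — cumulative fraction after k components = (λ_1 + ... + λ_k) / Σ λ:
  k = 1: 18/24 = 0.75
  k = 2: (18 + 6)/24 = 24/24 = 1

Summary (fraction, with percent):

explained: PC1 0.75 (75%), PC2 0.25 (25%);  cumulative: 0.75, 1


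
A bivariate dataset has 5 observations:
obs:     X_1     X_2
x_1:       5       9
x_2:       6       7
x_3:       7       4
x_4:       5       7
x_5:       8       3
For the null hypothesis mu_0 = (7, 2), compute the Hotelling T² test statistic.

Step 1 — sample mean vector:
  mean(X_1) = (5 + 6 + 7 + 5 + 8) / 5 = 31/5 = 6.2
  mean(X_2) = (9 + 7 + 4 + 7 + 3) / 5 = 30/5 = 6
  x̄ = (6.2, 6),  deviation x̄ - mu_0 = (6.2, 6) - (7, 2) = (-0.8, 4).

Step 2 — sample covariance matrix, S[i,j] = (1/(n-1)) · Σ_k (x_{k,i} - mean_i) · (x_{k,j} - mean_j), divisor n-1 = 4:
  S[X_1,X_1] = ((-1.2)·(-1.2) + (-0.2)·(-0.2) + (0.8)·(0.8) + (-1.2)·(-1.2) + (1.8)·(1.8)) / 4 = 6.8/4 = 1.7
  S[X_1,X_2] = ((-1.2)·(3) + (-0.2)·(1) + (0.8)·(-2) + (-1.2)·(1) + (1.8)·(-3)) / 4 = -12/4 = -3
  S[X_2,X_2] = ((3)·(3) + (1)·(1) + (-2)·(-2) + (1)·(1) + (-3)·(-3)) / 4 = 24/4 = 6
  S = [[1.7, -3],
 [-3, 6]].

Step 3 — invert S. det(S) = 1.7·6 - (-3)² = 1.2.
  S^{-1} = (1/det) · [[d, -b], [-b, a]] = [[5, 2.5],
 [2.5, 1.4167]].

Step 4 — quadratic form (x̄ - mu_0)^T · S^{-1} · (x̄ - mu_0):
  S^{-1} · (x̄ - mu_0) = (6, 3.6667),
  (x̄ - mu_0)^T · [...] = (-0.8)·(6) + (4)·(3.6667) = 9.8667.

Step 5 — scale by n: T² = 5 · 9.8667 = 49.3333.

T² ≈ 49.3333


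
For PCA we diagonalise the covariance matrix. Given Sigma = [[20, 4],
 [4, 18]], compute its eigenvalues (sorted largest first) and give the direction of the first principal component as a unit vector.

Step 1 — characteristic polynomial of 2×2 Sigma:
  det(Sigma - λI) = λ² - trace · λ + det = 0.
  trace = 20 + 18 = 38, det = 20·18 - (4)² = 344.
Step 2 — discriminant:
  Δ = trace² - 4·det = 1444 - 1376 = 68.
Step 3 — eigenvalues:
  λ = (trace ± √Δ)/2 = (38 ± 8.2462)/2,
  λ_1 = 23.1231,  λ_2 = 14.8769.

Step 4 — unit eigenvector for λ_1: solve (Sigma - λ_1 I)v = 0. First row:
  (20 - 23.1231)·v_x + (4)·v_y = 0, i.e. (-3.1231)·v_x + (4)·v_y = 0,
  so v ∝ (b, λ_1 - a) = (4, 3.1231) = u.
  ||u|| = √((4)² + (3.1231)²) = √(25.7538) ≈ 5.0748,
  v_1 = u/||u|| ≈ (0.7882, 0.6154) (||v_1|| = 1).

λ_1 = 23.1231,  λ_2 = 14.8769;  v_1 ≈ (0.7882, 0.6154)


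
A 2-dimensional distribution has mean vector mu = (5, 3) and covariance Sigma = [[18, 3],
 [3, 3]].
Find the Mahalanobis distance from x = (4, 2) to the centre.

Step 1 — centre the observation: (x - mu) = (-1, -1).

Step 2 — invert Sigma. det(Sigma) = 18·3 - (3)² = 45.
  Sigma^{-1} = (1/det) · [[d, -b], [-b, a]] = [[0.0667, -0.0667],
 [-0.0667, 0.4]].

Step 3 — form the quadratic (x - mu)^T · Sigma^{-1} · (x - mu):
  Sigma^{-1} · (x - mu) = (0, -0.3333).
  (x - mu)^T · [Sigma^{-1} · (x - mu)] = (-1)·(0) + (-1)·(-0.3333) = 0.3333.

Step 4 — take square root: d = √(0.3333) ≈ 0.5774.

d(x, mu) = √(0.3333) ≈ 0.5774


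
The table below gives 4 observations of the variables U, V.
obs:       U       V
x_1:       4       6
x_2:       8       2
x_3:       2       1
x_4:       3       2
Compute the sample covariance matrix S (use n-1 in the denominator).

Step 1 — column means:
  mean(U) = (4 + 8 + 2 + 3) / 4 = 17/4 = 4.25
  mean(V) = (6 + 2 + 1 + 2) / 4 = 11/4 = 2.75

Step 2 — sample covariance S[i,j] = (1/(n-1)) · Σ_k (x_{k,i} - mean_i) · (x_{k,j} - mean_j), with n-1 = 3.
  S[U,U] = ((-0.25)·(-0.25) + (3.75)·(3.75) + (-2.25)·(-2.25) + (-1.25)·(-1.25)) / 3 = 20.75/3 = 6.9167
  S[U,V] = ((-0.25)·(3.25) + (3.75)·(-0.75) + (-2.25)·(-1.75) + (-1.25)·(-0.75)) / 3 = 1.25/3 = 0.4167
  S[V,V] = ((3.25)·(3.25) + (-0.75)·(-0.75) + (-1.75)·(-1.75) + (-0.75)·(-0.75)) / 3 = 14.75/3 = 4.9167

S is symmetric (S[j,i] = S[i,j]). Assembling:

S = [[6.9167, 0.4167],
 [0.4167, 4.9167]]


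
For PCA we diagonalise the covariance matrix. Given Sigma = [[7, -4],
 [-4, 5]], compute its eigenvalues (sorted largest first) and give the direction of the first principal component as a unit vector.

Step 1 — characteristic polynomial of 2×2 Sigma:
  det(Sigma - λI) = λ² - trace · λ + det = 0.
  trace = 7 + 5 = 12, det = 7·5 - (-4)² = 19.
Step 2 — discriminant:
  Δ = trace² - 4·det = 144 - 76 = 68.
Step 3 — eigenvalues:
  λ = (trace ± √Δ)/2 = (12 ± 8.2462)/2,
  λ_1 = 10.1231,  λ_2 = 1.8769.

Step 4 — unit eigenvector for λ_1: solve (Sigma - λ_1 I)v = 0. First row:
  (7 - 10.1231)·v_x + (-4)·v_y = 0, i.e. (-3.1231)·v_x + (-4)·v_y = 0,
  so v ∝ (b, λ_1 - a) = (-4, 3.1231); multiply by -1 so the first entry is positive: u = (4, -3.1231).
  ||u|| = √((4)² + (-3.1231)²) = √(25.7538) ≈ 5.0748,
  v_1 = u/||u|| ≈ (0.7882, -0.6154) (||v_1|| = 1).

λ_1 = 10.1231,  λ_2 = 1.8769;  v_1 ≈ (0.7882, -0.6154)


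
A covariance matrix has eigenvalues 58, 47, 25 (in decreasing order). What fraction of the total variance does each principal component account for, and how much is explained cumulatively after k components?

Step 1 — total variance = trace(Sigma) = Σ λ_i = 58 + 47 + 25 = 130.

Step 2 — fraction explained by component i = λ_i / Σ λ:
  PC1: 58/130 = 0.4462
  PC2: 47/130 = 0.3615
  PC3: 25/130 = 0.1923

Step 3 — cumulative fraction after k components = (λ_1 + ... + λ_k) / Σ λ:
  k = 1: 58/130 = 0.4462
  k = 2: (58 + 47)/130 = 105/130 = 0.8077
  k = 3: (58 + 47 + 25)/130 = 130/130 = 1

Summary (fraction, with percent):

explained: PC1 0.4462 (44.62%), PC2 0.3615 (36.15%), PC3 0.1923 (19.23%);  cumulative: 0.4462, 0.8077, 1


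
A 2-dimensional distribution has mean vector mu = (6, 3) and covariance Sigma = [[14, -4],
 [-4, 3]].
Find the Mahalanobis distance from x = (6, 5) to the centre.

Step 1 — centre the observation: (x - mu) = (0, 2).

Step 2 — invert Sigma. det(Sigma) = 14·3 - (-4)² = 26.
  Sigma^{-1} = (1/det) · [[d, -b], [-b, a]] = [[0.1154, 0.1538],
 [0.1538, 0.5385]].

Step 3 — form the quadratic (x - mu)^T · Sigma^{-1} · (x - mu):
  Sigma^{-1} · (x - mu) = (0.3077, 1.0769).
  (x - mu)^T · [Sigma^{-1} · (x - mu)] = (0)·(0.3077) + (2)·(1.0769) = 2.1538.

Step 4 — take square root: d = √(2.1538) ≈ 1.4676.

d(x, mu) = √(2.1538) ≈ 1.4676


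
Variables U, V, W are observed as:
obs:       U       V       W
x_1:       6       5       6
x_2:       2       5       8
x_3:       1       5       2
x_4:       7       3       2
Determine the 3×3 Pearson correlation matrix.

Step 1 — column means:
  mean(U) = (6 + 2 + 1 + 7) / 4 = 16/4 = 4
  mean(V) = (5 + 5 + 5 + 3) / 4 = 18/4 = 4.5
  mean(W) = (6 + 8 + 2 + 2) / 4 = 18/4 = 4.5

Step 2 — sample variances and covariances s[i,j] = (1/(n-1)) · Σ_k (x_{k,i} - mean_i) · (x_{k,j} - mean_j), with n-1 = 3:
  s[U,U] = ((2)·(2) + (-2)·(-2) + (-3)·(-3) + (3)·(3)) / 3 = 26/3 = 8.6667
  s[U,V] = ((2)·(0.5) + (-2)·(0.5) + (-3)·(0.5) + (3)·(-1.5)) / 3 = -6/3 = -2
  s[U,W] = ((2)·(1.5) + (-2)·(3.5) + (-3)·(-2.5) + (3)·(-2.5)) / 3 = -4/3 = -1.3333
  s[V,V] = ((0.5)·(0.5) + (0.5)·(0.5) + (0.5)·(0.5) + (-1.5)·(-1.5)) / 3 = 3/3 = 1
  s[V,W] = ((0.5)·(1.5) + (0.5)·(3.5) + (0.5)·(-2.5) + (-1.5)·(-2.5)) / 3 = 5/3 = 1.6667
  s[W,W] = ((1.5)·(1.5) + (3.5)·(3.5) + (-2.5)·(-2.5) + (-2.5)·(-2.5)) / 3 = 27/3 = 9
  Sample standard deviations s_i = √(s[i,i]):
  s(U) = √(8.6667) = 2.9439
  s(V) = √(1) = 1
  s(W) = √(9) = 3

Step 3 — r_{ij} = s_{ij} / (s_i · s_j):
  r[U,U] = 1 (diagonal).
  r[U,V] = -2 / (2.9439 · 1) = -2 / 2.9439 = -0.6794
  r[U,W] = -1.3333 / (2.9439 · 3) = -1.3333 / 8.8318 = -0.151
  r[V,V] = 1 (diagonal).
  r[V,W] = 1.6667 / (1 · 3) = 1.6667 / 3 = 0.5556
  r[W,W] = 1 (diagonal).

R is symmetric with unit diagonal. Assembling:

R = [[1, -0.6794, -0.151],
 [-0.6794, 1, 0.5556],
 [-0.151, 0.5556, 1]]


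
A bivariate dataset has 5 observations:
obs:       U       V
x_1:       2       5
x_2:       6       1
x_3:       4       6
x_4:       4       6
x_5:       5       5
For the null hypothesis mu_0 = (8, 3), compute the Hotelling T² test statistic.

Step 1 — sample mean vector:
  mean(U) = (2 + 6 + 4 + 4 + 5) / 5 = 21/5 = 4.2
  mean(V) = (5 + 1 + 6 + 6 + 5) / 5 = 23/5 = 4.6
  x̄ = (4.2, 4.6),  deviation x̄ - mu_0 = (4.2, 4.6) - (8, 3) = (-3.8, 1.6).

Step 2 — sample covariance matrix, S[i,j] = (1/(n-1)) · Σ_k (x_{k,i} - mean_i) · (x_{k,j} - mean_j), divisor n-1 = 4:
  S[U,U] = ((-2.2)·(-2.2) + (1.8)·(1.8) + (-0.2)·(-0.2) + (-0.2)·(-0.2) + (0.8)·(0.8)) / 4 = 8.8/4 = 2.2
  S[U,V] = ((-2.2)·(0.4) + (1.8)·(-3.6) + (-0.2)·(1.4) + (-0.2)·(1.4) + (0.8)·(0.4)) / 4 = -7.6/4 = -1.9
  S[V,V] = ((0.4)·(0.4) + (-3.6)·(-3.6) + (1.4)·(1.4) + (1.4)·(1.4) + (0.4)·(0.4)) / 4 = 17.2/4 = 4.3
  S = [[2.2, -1.9],
 [-1.9, 4.3]].

Step 3 — invert S. det(S) = 2.2·4.3 - (-1.9)² = 5.85.
  S^{-1} = (1/det) · [[d, -b], [-b, a]] = [[0.735, 0.3248],
 [0.3248, 0.3761]].

Step 4 — quadratic form (x̄ - mu_0)^T · S^{-1} · (x̄ - mu_0):
  S^{-1} · (x̄ - mu_0) = (-2.2735, -0.6325),
  (x̄ - mu_0)^T · [...] = (-3.8)·(-2.2735) + (1.6)·(-0.6325) = 7.6274.

Step 5 — scale by n: T² = 5 · 7.6274 = 38.1368.

T² ≈ 38.1368


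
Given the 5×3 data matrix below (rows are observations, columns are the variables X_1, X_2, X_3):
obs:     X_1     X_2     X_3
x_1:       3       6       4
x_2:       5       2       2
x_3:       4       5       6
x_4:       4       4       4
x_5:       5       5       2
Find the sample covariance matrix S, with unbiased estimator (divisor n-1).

Step 1 — column means:
  mean(X_1) = (3 + 5 + 4 + 4 + 5) / 5 = 21/5 = 4.2
  mean(X_2) = (6 + 2 + 5 + 4 + 5) / 5 = 22/5 = 4.4
  mean(X_3) = (4 + 2 + 6 + 4 + 2) / 5 = 18/5 = 3.6

Step 2 — sample covariance S[i,j] = (1/(n-1)) · Σ_k (x_{k,i} - mean_i) · (x_{k,j} - mean_j), with n-1 = 4.
  S[X_1,X_1] = ((-1.2)·(-1.2) + (0.8)·(0.8) + (-0.2)·(-0.2) + (-0.2)·(-0.2) + (0.8)·(0.8)) / 4 = 2.8/4 = 0.7
  S[X_1,X_2] = ((-1.2)·(1.6) + (0.8)·(-2.4) + (-0.2)·(0.6) + (-0.2)·(-0.4) + (0.8)·(0.6)) / 4 = -3.4/4 = -0.85
  S[X_1,X_3] = ((-1.2)·(0.4) + (0.8)·(-1.6) + (-0.2)·(2.4) + (-0.2)·(0.4) + (0.8)·(-1.6)) / 4 = -3.6/4 = -0.9
  S[X_2,X_2] = ((1.6)·(1.6) + (-2.4)·(-2.4) + (0.6)·(0.6) + (-0.4)·(-0.4) + (0.6)·(0.6)) / 4 = 9.2/4 = 2.3
  S[X_2,X_3] = ((1.6)·(0.4) + (-2.4)·(-1.6) + (0.6)·(2.4) + (-0.4)·(0.4) + (0.6)·(-1.6)) / 4 = 4.8/4 = 1.2
  S[X_3,X_3] = ((0.4)·(0.4) + (-1.6)·(-1.6) + (2.4)·(2.4) + (0.4)·(0.4) + (-1.6)·(-1.6)) / 4 = 11.2/4 = 2.8

S is symmetric (S[j,i] = S[i,j]). Assembling:

S = [[0.7, -0.85, -0.9],
 [-0.85, 2.3, 1.2],
 [-0.9, 1.2, 2.8]]


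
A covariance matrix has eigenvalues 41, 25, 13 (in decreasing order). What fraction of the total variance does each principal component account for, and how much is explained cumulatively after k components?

Step 1 — total variance = trace(Sigma) = Σ λ_i = 41 + 25 + 13 = 79.

Step 2 — fraction explained by component i = λ_i / Σ λ:
  PC1: 41/79 = 0.519
  PC2: 25/79 = 0.3165
  PC3: 13/79 = 0.1646

Step 3 — cumulative fraction after k components = (λ_1 + ... + λ_k) / Σ λ:
  k = 1: 41/79 = 0.519
  k = 2: (41 + 25)/79 = 66/79 = 0.8354
  k = 3: (41 + 25 + 13)/79 = 79/79 = 1

Summary (fraction, with percent):

explained: PC1 0.519 (51.9%), PC2 0.3165 (31.65%), PC3 0.1646 (16.46%);  cumulative: 0.519, 0.8354, 1


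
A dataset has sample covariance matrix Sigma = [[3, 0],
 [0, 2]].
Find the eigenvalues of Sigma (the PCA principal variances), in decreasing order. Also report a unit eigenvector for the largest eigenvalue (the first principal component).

Step 1 — characteristic polynomial of 2×2 Sigma:
  det(Sigma - λI) = λ² - trace · λ + det = 0.
  trace = 3 + 2 = 5, det = 3·2 - (0)² = 6.
Step 2 — discriminant:
  Δ = trace² - 4·det = 25 - 24 = 1.
Step 3 — eigenvalues:
  λ = (trace ± √Δ)/2 = (5 ± 1)/2,
  λ_1 = 3,  λ_2 = 2.

Step 4 — unit eigenvector for λ_1: Sigma is diagonal, so its eigenvectors are the coordinate axes. λ_1 = 3 is the diagonal entry on the first coordinate axis, hence
  v_1 = (1, 0) (||v_1|| = 1).

λ_1 = 3,  λ_2 = 2;  v_1 ≈ (1, 0)


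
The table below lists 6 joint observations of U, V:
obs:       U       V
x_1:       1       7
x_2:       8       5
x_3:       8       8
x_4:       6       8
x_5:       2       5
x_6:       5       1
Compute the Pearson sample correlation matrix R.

Step 1 — column means:
  mean(U) = (1 + 8 + 8 + 6 + 2 + 5) / 6 = 30/6 = 5
  mean(V) = (7 + 5 + 8 + 8 + 5 + 1) / 6 = 34/6 = 5.6667

Step 2 — sample variances and covariances s[i,j] = (1/(n-1)) · Σ_k (x_{k,i} - mean_i) · (x_{k,j} - mean_j), with n-1 = 5:
  s[U,U] = ((-4)·(-4) + (3)·(3) + (3)·(3) + (1)·(1) + (-3)·(-3) + (0)·(0)) / 5 = 44/5 = 8.8
  s[U,V] = ((-4)·(1.3333) + (3)·(-0.6667) + (3)·(2.3333) + (1)·(2.3333) + (-3)·(-0.6667) + (0)·(-4.6667)) / 5 = 4/5 = 0.8
  s[V,V] = ((1.3333)·(1.3333) + (-0.6667)·(-0.6667) + (2.3333)·(2.3333) + (2.3333)·(2.3333) + (-0.6667)·(-0.6667) + (-4.6667)·(-4.6667)) / 5 = 35.3333/5 = 7.0667
  Sample standard deviations s_i = √(s[i,i]):
  s(U) = √(8.8) = 2.9665
  s(V) = √(7.0667) = 2.6583

Step 3 — r_{ij} = s_{ij} / (s_i · s_j):
  r[U,U] = 1 (diagonal).
  r[U,V] = 0.8 / (2.9665 · 2.6583) = 0.8 / 7.8859 = 0.1014
  r[V,V] = 1 (diagonal).

R is symmetric with unit diagonal. Assembling:

R = [[1, 0.1014],
 [0.1014, 1]]


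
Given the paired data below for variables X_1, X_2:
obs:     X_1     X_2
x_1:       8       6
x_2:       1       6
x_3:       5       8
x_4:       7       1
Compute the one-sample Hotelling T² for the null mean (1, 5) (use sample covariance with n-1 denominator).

Step 1 — sample mean vector:
  mean(X_1) = (8 + 1 + 5 + 7) / 4 = 21/4 = 5.25
  mean(X_2) = (6 + 6 + 8 + 1) / 4 = 21/4 = 5.25
  x̄ = (5.25, 5.25),  deviation x̄ - mu_0 = (5.25, 5.25) - (1, 5) = (4.25, 0.25).

Step 2 — sample covariance matrix, S[i,j] = (1/(n-1)) · Σ_k (x_{k,i} - mean_i) · (x_{k,j} - mean_j), divisor n-1 = 3:
  S[X_1,X_1] = ((2.75)·(2.75) + (-4.25)·(-4.25) + (-0.25)·(-0.25) + (1.75)·(1.75)) / 3 = 28.75/3 = 9.5833
  S[X_1,X_2] = ((2.75)·(0.75) + (-4.25)·(0.75) + (-0.25)·(2.75) + (1.75)·(-4.25)) / 3 = -9.25/3 = -3.0833
  S[X_2,X_2] = ((0.75)·(0.75) + (0.75)·(0.75) + (2.75)·(2.75) + (-4.25)·(-4.25)) / 3 = 26.75/3 = 8.9167
  S = [[9.5833, -3.0833],
 [-3.0833, 8.9167]].

Step 3 — invert S. det(S) = 9.5833·8.9167 - (-3.0833)² = 75.9444.
  S^{-1} = (1/det) · [[d, -b], [-b, a]] = [[0.1174, 0.0406],
 [0.0406, 0.1262]].

Step 4 — quadratic form (x̄ - mu_0)^T · S^{-1} · (x̄ - mu_0):
  S^{-1} · (x̄ - mu_0) = (0.5091, 0.2041),
  (x̄ - mu_0)^T · [...] = (4.25)·(0.5091) + (0.25)·(0.2041) = 2.2149.

Step 5 — scale by n: T² = 4 · 2.2149 = 8.8595.

T² ≈ 8.8595


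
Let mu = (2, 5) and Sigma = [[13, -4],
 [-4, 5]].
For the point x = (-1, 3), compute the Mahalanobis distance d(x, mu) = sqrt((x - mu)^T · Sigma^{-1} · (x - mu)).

Step 1 — centre the observation: (x - mu) = (-3, -2).

Step 2 — invert Sigma. det(Sigma) = 13·5 - (-4)² = 49.
  Sigma^{-1} = (1/det) · [[d, -b], [-b, a]] = [[0.102, 0.0816],
 [0.0816, 0.2653]].

Step 3 — form the quadratic (x - mu)^T · Sigma^{-1} · (x - mu):
  Sigma^{-1} · (x - mu) = (-0.4694, -0.7755).
  (x - mu)^T · [Sigma^{-1} · (x - mu)] = (-3)·(-0.4694) + (-2)·(-0.7755) = 2.9592.

Step 4 — take square root: d = √(2.9592) ≈ 1.7202.

d(x, mu) = √(2.9592) ≈ 1.7202


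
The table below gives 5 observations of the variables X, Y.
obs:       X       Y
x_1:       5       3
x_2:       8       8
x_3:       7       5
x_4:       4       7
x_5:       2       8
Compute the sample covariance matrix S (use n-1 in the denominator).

Step 1 — column means:
  mean(X) = (5 + 8 + 7 + 4 + 2) / 5 = 26/5 = 5.2
  mean(Y) = (3 + 8 + 5 + 7 + 8) / 5 = 31/5 = 6.2

Step 2 — sample covariance S[i,j] = (1/(n-1)) · Σ_k (x_{k,i} - mean_i) · (x_{k,j} - mean_j), with n-1 = 4.
  S[X,X] = ((-0.2)·(-0.2) + (2.8)·(2.8) + (1.8)·(1.8) + (-1.2)·(-1.2) + (-3.2)·(-3.2)) / 4 = 22.8/4 = 5.7
  S[X,Y] = ((-0.2)·(-3.2) + (2.8)·(1.8) + (1.8)·(-1.2) + (-1.2)·(0.8) + (-3.2)·(1.8)) / 4 = -3.2/4 = -0.8
  S[Y,Y] = ((-3.2)·(-3.2) + (1.8)·(1.8) + (-1.2)·(-1.2) + (0.8)·(0.8) + (1.8)·(1.8)) / 4 = 18.8/4 = 4.7

S is symmetric (S[j,i] = S[i,j]). Assembling:

S = [[5.7, -0.8],
 [-0.8, 4.7]]


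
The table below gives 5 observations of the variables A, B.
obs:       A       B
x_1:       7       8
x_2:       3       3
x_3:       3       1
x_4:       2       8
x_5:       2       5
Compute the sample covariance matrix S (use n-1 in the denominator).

Step 1 — column means:
  mean(A) = (7 + 3 + 3 + 2 + 2) / 5 = 17/5 = 3.4
  mean(B) = (8 + 3 + 1 + 8 + 5) / 5 = 25/5 = 5

Step 2 — sample covariance S[i,j] = (1/(n-1)) · Σ_k (x_{k,i} - mean_i) · (x_{k,j} - mean_j), with n-1 = 4.
  S[A,A] = ((3.6)·(3.6) + (-0.4)·(-0.4) + (-0.4)·(-0.4) + (-1.4)·(-1.4) + (-1.4)·(-1.4)) / 4 = 17.2/4 = 4.3
  S[A,B] = ((3.6)·(3) + (-0.4)·(-2) + (-0.4)·(-4) + (-1.4)·(3) + (-1.4)·(0)) / 4 = 9/4 = 2.25
  S[B,B] = ((3)·(3) + (-2)·(-2) + (-4)·(-4) + (3)·(3) + (0)·(0)) / 4 = 38/4 = 9.5

S is symmetric (S[j,i] = S[i,j]). Assembling:

S = [[4.3, 2.25],
 [2.25, 9.5]]


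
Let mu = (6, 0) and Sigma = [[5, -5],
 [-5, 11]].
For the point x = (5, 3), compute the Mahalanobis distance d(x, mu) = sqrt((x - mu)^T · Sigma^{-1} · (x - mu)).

Step 1 — centre the observation: (x - mu) = (-1, 3).

Step 2 — invert Sigma. det(Sigma) = 5·11 - (-5)² = 30.
  Sigma^{-1} = (1/det) · [[d, -b], [-b, a]] = [[0.3667, 0.1667],
 [0.1667, 0.1667]].

Step 3 — form the quadratic (x - mu)^T · Sigma^{-1} · (x - mu):
  Sigma^{-1} · (x - mu) = (0.1333, 0.3333).
  (x - mu)^T · [Sigma^{-1} · (x - mu)] = (-1)·(0.1333) + (3)·(0.3333) = 0.8667.

Step 4 — take square root: d = √(0.8667) ≈ 0.9309.

d(x, mu) = √(0.8667) ≈ 0.9309


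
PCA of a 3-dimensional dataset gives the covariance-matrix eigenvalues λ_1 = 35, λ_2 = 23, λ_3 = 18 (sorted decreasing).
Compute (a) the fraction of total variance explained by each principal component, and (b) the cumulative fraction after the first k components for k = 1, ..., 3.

Step 1 — total variance = trace(Sigma) = Σ λ_i = 35 + 23 + 18 = 76.

Step 2 — fraction explained by component i = λ_i / Σ λ:
  PC1: 35/76 = 0.4605
  PC2: 23/76 = 0.3026
  PC3: 18/76 = 0.2368

Step 3 — cumulative fraction after k components = (λ_1 + ... + λ_k) / Σ λ:
  k = 1: 35/76 = 0.4605
  k = 2: (35 + 23)/76 = 58/76 = 0.7632
  k = 3: (35 + 23 + 18)/76 = 76/76 = 1

Summary (fraction, with percent):

explained: PC1 0.4605 (46.05%), PC2 0.3026 (30.26%), PC3 0.2368 (23.68%);  cumulative: 0.4605, 0.7632, 1
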